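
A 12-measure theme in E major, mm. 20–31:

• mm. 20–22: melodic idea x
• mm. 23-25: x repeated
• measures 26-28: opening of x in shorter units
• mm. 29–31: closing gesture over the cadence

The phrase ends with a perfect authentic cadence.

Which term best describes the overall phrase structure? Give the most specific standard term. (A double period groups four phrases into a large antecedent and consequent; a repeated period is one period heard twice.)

sentence

Basic idea (mm. 20–22) + its repetition (measures 23-25) form the presentation; fragmentation and cadence (mm. 26–31) form the continuation — the 12-bar whole is a sentence.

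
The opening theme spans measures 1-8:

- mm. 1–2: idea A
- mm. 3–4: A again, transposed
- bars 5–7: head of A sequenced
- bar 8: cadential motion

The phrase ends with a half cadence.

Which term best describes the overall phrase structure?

Basic idea (mm. 1–2) + its repetition (measures 3–4) form the presentation; fragmentation and cadence (mm. 5–8) form the continuation — the 8-bar whole is a sentence.

sentence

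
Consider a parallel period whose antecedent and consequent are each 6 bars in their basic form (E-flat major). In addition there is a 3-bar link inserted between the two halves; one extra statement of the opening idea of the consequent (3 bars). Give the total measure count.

Basic parallel period: 6 + 6 = 12 bars.
12 (basic form) + 3 (link) + 3 (extra statement) = 18.

18 measures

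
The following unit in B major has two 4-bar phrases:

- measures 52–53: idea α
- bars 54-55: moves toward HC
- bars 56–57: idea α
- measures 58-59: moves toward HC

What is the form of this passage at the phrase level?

repeated phrase

Both phrases have the same opening (α) and the same cadence (half cadence): the second is a restatement, not a consequent, so this is a repeated phrase rather than a period.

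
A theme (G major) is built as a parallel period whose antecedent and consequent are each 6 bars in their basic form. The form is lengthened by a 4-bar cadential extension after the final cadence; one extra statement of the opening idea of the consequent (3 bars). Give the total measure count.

19 measures

Basic parallel period: 6 + 6 = 12 bars.
12 (basic form) + 4 (cadential extension) + 3 (extra statement) = 19.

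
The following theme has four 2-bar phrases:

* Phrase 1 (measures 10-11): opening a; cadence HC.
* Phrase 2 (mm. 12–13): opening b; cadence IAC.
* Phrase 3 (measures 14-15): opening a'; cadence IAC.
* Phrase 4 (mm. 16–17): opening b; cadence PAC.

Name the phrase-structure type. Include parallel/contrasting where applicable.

parallel double period

Four phrases in two halves: the first half (bars 10–13) ends with an imperfect authentic cadence, the second (mm. 14–17) with a perfect authentic cadence — a large antecedent–consequent pair, i.e. a double period.
Phrase 3 begins with the same material as phrase 1, making it parallel.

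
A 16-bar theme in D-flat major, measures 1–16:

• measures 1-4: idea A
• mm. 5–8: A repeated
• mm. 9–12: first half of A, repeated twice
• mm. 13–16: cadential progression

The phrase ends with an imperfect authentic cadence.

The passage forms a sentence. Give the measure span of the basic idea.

measures 1–4

The presentation of a sentence is the basic idea (mm. 1-4) plus its repetition (measures 5–8); the basic idea is therefore bars 1-4.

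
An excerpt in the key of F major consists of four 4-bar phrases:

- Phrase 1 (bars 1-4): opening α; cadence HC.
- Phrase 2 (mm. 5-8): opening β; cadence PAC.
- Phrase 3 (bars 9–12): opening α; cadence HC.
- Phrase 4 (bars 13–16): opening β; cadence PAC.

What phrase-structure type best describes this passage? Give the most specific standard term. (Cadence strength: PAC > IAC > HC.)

repeated period

The cadence pattern HC–PAC–HC–PAC is weak–strong twice, and phrases 3–4 restate phrases 1–2: a period heard twice, not a double period (which would end weakly at phrase 2).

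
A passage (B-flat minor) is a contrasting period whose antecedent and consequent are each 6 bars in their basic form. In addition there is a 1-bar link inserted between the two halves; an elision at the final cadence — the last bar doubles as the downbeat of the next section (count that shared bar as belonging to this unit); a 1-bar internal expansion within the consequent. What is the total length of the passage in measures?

14 measures

Basic contrasting period: 6 + 6 = 12 bars.
12 (basic form) + 1 (link) + 1 (internal expansion) = 14.
The elision shares a bar with the next section but does not change this unit's count.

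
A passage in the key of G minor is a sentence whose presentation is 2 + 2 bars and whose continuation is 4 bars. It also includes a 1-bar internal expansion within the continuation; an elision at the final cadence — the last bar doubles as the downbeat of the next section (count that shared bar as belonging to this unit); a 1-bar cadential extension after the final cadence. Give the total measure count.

Basic sentence: 2 + 2 + 4 = 8 bars.
8 (basic form) + 1 (internal expansion) + 1 (cadential extension) = 10.
The elision shares a bar with the next section but does not change this unit's count.

10 measures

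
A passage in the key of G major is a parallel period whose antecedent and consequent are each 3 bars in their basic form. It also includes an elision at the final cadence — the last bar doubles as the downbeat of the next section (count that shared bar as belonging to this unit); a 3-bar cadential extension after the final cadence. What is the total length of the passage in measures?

Basic parallel period: 3 + 3 = 6 bars.
6 (basic form) + 3 (cadential extension) = 9.
The elision shares a bar with the next section but does not change this unit's count.

9 measures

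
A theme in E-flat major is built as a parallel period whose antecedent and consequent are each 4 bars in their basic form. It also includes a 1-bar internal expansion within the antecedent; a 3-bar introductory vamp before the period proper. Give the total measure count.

12 measures

Basic parallel period: 4 + 4 = 8 bars.
8 (basic form) + 1 (internal expansion) + 3 (introduction) = 12.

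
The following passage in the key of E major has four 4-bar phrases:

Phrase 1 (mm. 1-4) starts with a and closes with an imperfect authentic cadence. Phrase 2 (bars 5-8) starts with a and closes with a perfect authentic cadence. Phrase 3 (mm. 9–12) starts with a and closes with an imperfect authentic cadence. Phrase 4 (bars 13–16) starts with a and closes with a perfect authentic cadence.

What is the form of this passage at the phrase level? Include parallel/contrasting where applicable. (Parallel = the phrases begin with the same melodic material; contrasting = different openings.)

The cadence pattern IAC–PAC–IAC–PAC is weak–strong twice, and phrases 3–4 restate phrases 1–2: a period heard twice, not a double period (which would end weakly at phrase 2).

repeated period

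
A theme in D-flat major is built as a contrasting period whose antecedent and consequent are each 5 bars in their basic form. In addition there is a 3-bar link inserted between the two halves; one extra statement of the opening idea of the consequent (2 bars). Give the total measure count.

Basic contrasting period: 5 + 5 = 10 bars.
10 (basic form) + 3 (link) + 2 (extra statement) = 15.

15 measures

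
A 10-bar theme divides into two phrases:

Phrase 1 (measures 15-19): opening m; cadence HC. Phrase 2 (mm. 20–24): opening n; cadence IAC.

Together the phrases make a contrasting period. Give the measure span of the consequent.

measures 20–24

The phrase ending with the weaker cadence (half cadence) is the antecedent; the one ending more conclusively (imperfect authentic cadence) is the consequent. The consequent is measures 20–24.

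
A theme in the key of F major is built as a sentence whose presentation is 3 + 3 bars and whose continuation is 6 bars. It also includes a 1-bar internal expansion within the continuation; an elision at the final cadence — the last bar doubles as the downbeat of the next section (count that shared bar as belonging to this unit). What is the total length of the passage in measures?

Basic sentence: 3 + 3 + 6 = 12 bars.
12 (basic form) + 1 (internal expansion) = 13.
The elision shares a bar with the next section but does not change this unit's count.

13 measures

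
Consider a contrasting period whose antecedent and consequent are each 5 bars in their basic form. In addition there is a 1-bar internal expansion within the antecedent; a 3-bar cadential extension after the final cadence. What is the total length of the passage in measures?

14 measures

Basic contrasting period: 5 + 5 = 10 bars.
10 (basic form) + 1 (internal expansion) + 3 (cadential extension) = 14.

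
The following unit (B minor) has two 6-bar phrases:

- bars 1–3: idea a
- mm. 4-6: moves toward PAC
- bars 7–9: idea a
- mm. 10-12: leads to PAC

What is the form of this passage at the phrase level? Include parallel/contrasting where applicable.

repeated phrase

Both phrases have the same opening (a) and the same cadence (perfect authentic cadence): the second is a restatement, not a consequent, so this is a repeated phrase rather than a period.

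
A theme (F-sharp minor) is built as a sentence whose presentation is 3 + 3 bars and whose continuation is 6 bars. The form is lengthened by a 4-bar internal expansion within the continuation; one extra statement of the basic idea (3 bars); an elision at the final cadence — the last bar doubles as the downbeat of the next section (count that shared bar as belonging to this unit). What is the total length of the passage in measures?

Basic sentence: 3 + 3 + 6 = 12 bars.
12 (basic form) + 4 (internal expansion) + 3 (extra statement) = 19.
The elision shares a bar with the next section but does not change this unit's count.

19 measures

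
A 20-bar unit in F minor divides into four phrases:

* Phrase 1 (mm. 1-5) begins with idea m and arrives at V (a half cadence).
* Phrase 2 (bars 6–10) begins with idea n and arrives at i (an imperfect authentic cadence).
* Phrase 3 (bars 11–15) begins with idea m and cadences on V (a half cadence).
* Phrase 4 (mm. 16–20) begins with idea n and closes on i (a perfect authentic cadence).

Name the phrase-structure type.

parallel double period

Four phrases in two halves: the first half (bars 1–10) ends with an imperfect authentic cadence, the second (mm. 11–20) with a perfect authentic cadence — a large antecedent–consequent pair, i.e. a double period.
Phrase 3 begins with the same material as phrase 1, making it parallel.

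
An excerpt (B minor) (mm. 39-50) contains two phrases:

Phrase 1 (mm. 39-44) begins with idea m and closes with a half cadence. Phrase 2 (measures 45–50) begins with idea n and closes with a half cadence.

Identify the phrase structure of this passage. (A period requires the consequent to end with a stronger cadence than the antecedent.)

phrase group

The second phrase closes with a half cadence, which is not stronger than the first phrase's half cadence; without a weak→strong cadential pair there is no antecedent–consequent relationship, so this is a phrase group rather than a period.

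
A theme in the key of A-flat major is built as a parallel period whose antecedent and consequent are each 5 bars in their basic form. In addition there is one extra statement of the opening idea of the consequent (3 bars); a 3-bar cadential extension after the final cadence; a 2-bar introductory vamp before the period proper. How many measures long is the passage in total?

18 measures

Basic parallel period: 5 + 5 = 10 bars.
10 (basic form) + 3 (extra statement) + 3 (cadential extension) + 2 (introduction) = 18.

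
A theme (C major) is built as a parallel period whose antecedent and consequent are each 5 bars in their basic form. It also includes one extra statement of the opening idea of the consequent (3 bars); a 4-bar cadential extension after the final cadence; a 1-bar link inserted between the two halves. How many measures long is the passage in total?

18 measures

Basic parallel period: 5 + 5 = 10 bars.
10 (basic form) + 3 (extra statement) + 4 (cadential extension) + 1 (link) = 18.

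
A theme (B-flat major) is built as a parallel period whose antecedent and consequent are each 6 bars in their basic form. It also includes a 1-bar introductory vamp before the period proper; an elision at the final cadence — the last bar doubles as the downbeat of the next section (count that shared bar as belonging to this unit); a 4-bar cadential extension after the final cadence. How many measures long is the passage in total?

Basic parallel period: 6 + 6 = 12 bars.
12 (basic form) + 1 (introduction) + 4 (cadential extension) = 17.
The elision shares a bar with the next section but does not change this unit's count.

17 measures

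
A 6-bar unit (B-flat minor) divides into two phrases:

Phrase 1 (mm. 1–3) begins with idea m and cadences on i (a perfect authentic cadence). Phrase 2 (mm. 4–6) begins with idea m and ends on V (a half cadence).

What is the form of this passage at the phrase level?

phrase group

The second phrase closes with a half cadence, which is not stronger than the first phrase's perfect authentic cadence; without a weak→strong cadential pair there is no antecedent–consequent relationship, so this is a phrase group rather than a period.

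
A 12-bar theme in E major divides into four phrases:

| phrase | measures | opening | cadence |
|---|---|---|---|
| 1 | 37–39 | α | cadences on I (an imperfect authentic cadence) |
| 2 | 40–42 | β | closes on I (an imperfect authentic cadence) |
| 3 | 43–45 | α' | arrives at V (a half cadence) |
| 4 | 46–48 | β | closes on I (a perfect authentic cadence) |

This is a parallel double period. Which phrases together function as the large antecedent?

phrases 1 and 2

In a double period the first pair of phrases (ending imperfect authentic cadence) is the large antecedent and the second pair (ending perfect authentic cadence) is the large consequent; the antecedent is phrases 1 and 2.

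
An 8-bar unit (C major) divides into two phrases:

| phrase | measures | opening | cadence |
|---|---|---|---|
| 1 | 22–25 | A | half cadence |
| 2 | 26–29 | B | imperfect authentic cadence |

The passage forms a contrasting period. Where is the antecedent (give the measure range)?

measures 22–25

The antecedent is the phrase ending with the weaker cadence (half cadence, phrase 1) and the consequent the one ending more conclusively (imperfect authentic cadence, phrase 2); the antecedent is measures 22-25.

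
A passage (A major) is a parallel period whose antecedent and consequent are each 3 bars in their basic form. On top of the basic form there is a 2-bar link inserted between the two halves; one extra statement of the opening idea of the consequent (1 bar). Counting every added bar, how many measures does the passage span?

Basic parallel period: 3 + 3 = 6 bars.
6 (basic form) + 2 (link) + 1 (extra statement) = 9.

9 measures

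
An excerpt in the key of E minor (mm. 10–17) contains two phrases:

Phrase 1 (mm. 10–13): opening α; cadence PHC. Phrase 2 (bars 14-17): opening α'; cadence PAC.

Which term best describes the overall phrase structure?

parallel period

Phrase 1 ends with a Phrygian half cadence (weaker) and phrase 2 with a perfect authentic cadence (stronger): antecedent + consequent = a period.
The two phrases open with the same material (α / α'), so the period is parallel.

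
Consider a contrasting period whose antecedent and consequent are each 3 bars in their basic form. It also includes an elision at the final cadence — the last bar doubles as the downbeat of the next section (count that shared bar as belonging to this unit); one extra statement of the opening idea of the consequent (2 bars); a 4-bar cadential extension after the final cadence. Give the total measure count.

Basic contrasting period: 3 + 3 = 6 bars.
6 (basic form) + 2 (extra statement) + 4 (cadential extension) = 12.
The elision shares a bar with the next section but does not change this unit's count.

12 measures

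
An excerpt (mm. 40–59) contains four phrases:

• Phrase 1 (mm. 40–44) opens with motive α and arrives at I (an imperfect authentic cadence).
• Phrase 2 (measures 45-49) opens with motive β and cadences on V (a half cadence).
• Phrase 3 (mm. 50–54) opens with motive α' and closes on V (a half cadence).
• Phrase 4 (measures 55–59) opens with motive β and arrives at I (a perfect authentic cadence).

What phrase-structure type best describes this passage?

parallel double period

Four phrases in two halves: the first half (measures 40–49) ends with a half cadence, the second (measures 50–59) with a perfect authentic cadence — a large antecedent–consequent pair, i.e. a double period.
Phrase 3 begins with the same material as phrase 1, making it parallel.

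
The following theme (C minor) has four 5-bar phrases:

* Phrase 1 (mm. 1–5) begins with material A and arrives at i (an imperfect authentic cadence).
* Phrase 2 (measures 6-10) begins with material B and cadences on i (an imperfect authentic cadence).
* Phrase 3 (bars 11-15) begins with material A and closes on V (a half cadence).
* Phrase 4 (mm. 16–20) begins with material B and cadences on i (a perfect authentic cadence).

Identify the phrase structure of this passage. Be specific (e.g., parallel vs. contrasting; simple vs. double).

Four phrases in two halves: the first half (mm. 1–10) ends with an imperfect authentic cadence, the second (mm. 11-20) with a perfect authentic cadence — a large antecedent–consequent pair, i.e. a double period.
Phrase 3 begins with the same material as phrase 1, making it parallel.

parallel double period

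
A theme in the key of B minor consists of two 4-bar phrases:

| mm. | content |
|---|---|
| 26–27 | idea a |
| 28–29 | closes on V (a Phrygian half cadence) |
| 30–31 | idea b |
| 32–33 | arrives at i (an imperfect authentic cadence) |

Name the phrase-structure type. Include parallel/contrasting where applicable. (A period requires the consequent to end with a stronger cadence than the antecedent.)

Phrase 1 ends with a Phrygian half cadence (weaker) and phrase 2 with an imperfect authentic cadence (stronger): antecedent + consequent = a period.
The two phrases open with different material (a / b), so the period is contrasting.

contrasting period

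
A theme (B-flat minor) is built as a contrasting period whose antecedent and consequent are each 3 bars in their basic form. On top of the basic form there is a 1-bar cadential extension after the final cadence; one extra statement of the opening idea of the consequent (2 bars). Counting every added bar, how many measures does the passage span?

9 measures

Basic contrasting period: 3 + 3 = 6 bars.
6 (basic form) + 1 (cadential extension) + 2 (extra statement) = 9.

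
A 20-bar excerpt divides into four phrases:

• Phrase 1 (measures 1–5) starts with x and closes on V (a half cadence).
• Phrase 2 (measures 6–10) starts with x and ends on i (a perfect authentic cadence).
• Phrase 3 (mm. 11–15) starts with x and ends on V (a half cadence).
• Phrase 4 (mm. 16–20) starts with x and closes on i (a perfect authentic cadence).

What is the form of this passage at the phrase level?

repeated period

The cadence pattern HC–PAC–HC–PAC is weak–strong twice, and phrases 3–4 restate phrases 1–2: a period heard twice, not a double period (which would end weakly at phrase 2).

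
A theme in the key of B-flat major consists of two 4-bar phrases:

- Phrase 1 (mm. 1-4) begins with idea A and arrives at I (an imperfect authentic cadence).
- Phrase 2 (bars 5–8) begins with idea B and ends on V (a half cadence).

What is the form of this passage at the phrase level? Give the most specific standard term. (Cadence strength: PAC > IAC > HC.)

phrase group

The second phrase closes with a half cadence, which is not stronger than the first phrase's imperfect authentic cadence; without a weak→strong cadential pair there is no antecedent–consequent relationship, so this is a phrase group rather than a period.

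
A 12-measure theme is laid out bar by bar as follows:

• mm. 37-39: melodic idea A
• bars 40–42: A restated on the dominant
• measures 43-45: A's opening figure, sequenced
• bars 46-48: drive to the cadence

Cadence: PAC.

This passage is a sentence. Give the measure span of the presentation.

The presentation of a sentence is the basic idea (mm. 37–39) plus its repetition (measures 40–42); the presentation is therefore mm. 37–42.

measures 37–42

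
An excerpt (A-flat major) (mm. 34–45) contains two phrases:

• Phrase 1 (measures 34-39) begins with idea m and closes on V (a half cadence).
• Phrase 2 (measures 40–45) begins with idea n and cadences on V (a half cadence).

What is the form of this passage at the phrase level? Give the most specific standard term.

phrase group

The second phrase closes with a half cadence, which is not stronger than the first phrase's half cadence; without a weak→strong cadential pair there is no antecedent–consequent relationship, so this is a phrase group rather than a period.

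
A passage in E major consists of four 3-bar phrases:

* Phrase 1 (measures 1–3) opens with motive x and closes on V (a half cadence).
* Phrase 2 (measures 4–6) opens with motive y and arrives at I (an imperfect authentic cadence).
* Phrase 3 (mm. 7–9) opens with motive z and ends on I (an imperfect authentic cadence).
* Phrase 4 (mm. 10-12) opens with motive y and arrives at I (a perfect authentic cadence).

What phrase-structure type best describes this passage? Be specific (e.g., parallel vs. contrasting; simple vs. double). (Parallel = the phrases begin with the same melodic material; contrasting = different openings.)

Four phrases in two halves: the first half (bars 1–6) ends with an imperfect authentic cadence, the second (measures 7-12) with a perfect authentic cadence — a large antecedent–consequent pair, i.e. a double period.
Phrase 3 begins with different material from phrase 1, making it contrasting.

contrasting double period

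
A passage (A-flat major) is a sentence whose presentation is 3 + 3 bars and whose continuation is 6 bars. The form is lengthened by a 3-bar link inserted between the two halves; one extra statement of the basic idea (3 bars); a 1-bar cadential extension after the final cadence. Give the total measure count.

Basic sentence: 3 + 3 + 6 = 12 bars.
12 (basic form) + 3 (link) + 3 (extra statement) + 1 (cadential extension) = 19.

19 measures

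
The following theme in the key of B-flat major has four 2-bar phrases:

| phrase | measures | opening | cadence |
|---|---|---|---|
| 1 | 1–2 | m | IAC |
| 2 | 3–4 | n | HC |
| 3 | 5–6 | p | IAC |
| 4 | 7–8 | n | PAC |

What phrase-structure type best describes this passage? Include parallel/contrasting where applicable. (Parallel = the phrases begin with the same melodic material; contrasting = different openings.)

contrasting double period

Four phrases in two halves: the first half (mm. 1–4) ends with a half cadence, the second (mm. 5–8) with a perfect authentic cadence — a large antecedent–consequent pair, i.e. a double period.
Phrase 3 begins with different material from phrase 1, making it contrasting.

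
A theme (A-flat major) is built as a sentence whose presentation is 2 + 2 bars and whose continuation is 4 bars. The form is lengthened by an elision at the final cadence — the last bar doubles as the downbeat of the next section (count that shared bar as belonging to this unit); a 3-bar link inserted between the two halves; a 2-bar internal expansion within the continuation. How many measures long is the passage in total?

Basic sentence: 2 + 2 + 4 = 8 bars.
8 (basic form) + 3 (link) + 2 (internal expansion) = 13.
The elision shares a bar with the next section but does not change this unit's count.

13 measures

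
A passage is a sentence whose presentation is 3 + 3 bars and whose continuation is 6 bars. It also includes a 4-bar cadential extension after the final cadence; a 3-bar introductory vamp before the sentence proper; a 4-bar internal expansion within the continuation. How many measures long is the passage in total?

23 measures

Basic sentence: 3 + 3 + 6 = 12 bars.
12 (basic form) + 4 (cadential extension) + 3 (introduction) + 4 (internal expansion) = 23.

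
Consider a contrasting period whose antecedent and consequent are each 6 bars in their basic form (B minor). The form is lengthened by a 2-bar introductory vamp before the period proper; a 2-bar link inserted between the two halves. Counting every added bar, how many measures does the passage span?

16 measures

Basic contrasting period: 6 + 6 = 12 bars.
12 (basic form) + 2 (introduction) + 2 (link) = 16.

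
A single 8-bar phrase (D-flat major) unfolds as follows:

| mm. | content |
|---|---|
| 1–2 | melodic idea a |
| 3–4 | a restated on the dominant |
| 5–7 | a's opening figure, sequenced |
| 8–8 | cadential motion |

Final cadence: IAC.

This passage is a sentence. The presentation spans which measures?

measures 1–4

The presentation of a sentence is the basic idea (mm. 1–2) plus its repetition (bars 3-4); the presentation is therefore mm. 1-4.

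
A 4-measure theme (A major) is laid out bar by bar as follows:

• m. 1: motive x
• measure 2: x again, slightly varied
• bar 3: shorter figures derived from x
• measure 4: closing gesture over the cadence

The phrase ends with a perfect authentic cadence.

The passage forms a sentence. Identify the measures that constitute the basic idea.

measures 1–1

The presentation of a sentence is the basic idea (measure 1) plus its repetition (m. 2); the basic idea is therefore measure 1.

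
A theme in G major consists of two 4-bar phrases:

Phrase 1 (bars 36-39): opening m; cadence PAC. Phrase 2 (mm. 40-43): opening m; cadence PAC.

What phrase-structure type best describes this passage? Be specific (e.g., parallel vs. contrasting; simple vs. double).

Both phrases have the same opening (m) and the same cadence (perfect authentic cadence): the second is a restatement, not a consequent, so this is a repeated phrase rather than a period.

repeated phrase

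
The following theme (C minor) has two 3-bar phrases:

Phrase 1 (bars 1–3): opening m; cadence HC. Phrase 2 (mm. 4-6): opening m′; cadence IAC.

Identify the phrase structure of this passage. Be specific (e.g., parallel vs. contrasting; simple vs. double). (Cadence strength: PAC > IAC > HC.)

parallel period

Phrase 1 ends with a half cadence (weaker) and phrase 2 with an imperfect authentic cadence (stronger): antecedent + consequent = a period.
The two phrases open with the same material (m / m′), so the period is parallel.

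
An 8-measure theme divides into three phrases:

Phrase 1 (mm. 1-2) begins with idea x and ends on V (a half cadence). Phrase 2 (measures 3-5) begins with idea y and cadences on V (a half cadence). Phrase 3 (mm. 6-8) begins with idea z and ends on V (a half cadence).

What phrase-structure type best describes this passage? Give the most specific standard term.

phrase group

The final phrase closes with a half cadence, which is not stronger than the preceding half cadence; the 3 phrases lack an overall antecedent–consequent design and so form a phrase group.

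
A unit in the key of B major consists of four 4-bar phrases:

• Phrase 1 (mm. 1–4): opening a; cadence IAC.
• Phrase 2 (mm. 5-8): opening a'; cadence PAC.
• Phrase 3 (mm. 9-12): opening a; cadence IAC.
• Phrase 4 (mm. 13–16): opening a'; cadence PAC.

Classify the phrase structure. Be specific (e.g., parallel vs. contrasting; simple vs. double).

The cadence pattern IAC–PAC–IAC–PAC is weak–strong twice, and phrases 3–4 restate phrases 1–2: a period heard twice, not a double period (which would end weakly at phrase 2).

repeated period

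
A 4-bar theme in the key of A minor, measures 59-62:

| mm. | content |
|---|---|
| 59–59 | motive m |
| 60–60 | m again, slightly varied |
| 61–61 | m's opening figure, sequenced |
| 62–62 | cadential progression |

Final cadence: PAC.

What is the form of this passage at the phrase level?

Basic idea (measure 59) + its repetition (m. 60) form the presentation; fragmentation and cadence (mm. 61–62) form the continuation — the 4-bar whole is a sentence.

sentence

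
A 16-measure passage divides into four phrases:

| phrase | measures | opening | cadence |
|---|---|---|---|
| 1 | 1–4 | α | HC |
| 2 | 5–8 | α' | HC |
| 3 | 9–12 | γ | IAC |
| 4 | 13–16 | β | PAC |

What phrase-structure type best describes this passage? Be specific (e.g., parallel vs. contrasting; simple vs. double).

Four phrases in two halves: the first half (mm. 1-8) ends with a half cadence, the second (mm. 9-16) with a perfect authentic cadence — a large antecedent–consequent pair, i.e. a double period.
Phrase 3 begins with different material from phrase 1, making it contrasting.

contrasting double period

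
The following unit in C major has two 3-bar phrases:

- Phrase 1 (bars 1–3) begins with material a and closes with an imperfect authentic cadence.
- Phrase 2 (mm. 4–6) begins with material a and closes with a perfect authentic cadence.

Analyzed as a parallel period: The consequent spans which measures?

measures 4–6

The antecedent is the phrase ending with the weaker cadence (imperfect authentic cadence, phrase 1) and the consequent the one ending more conclusively (perfect authentic cadence, phrase 2); the consequent is measures 4–6.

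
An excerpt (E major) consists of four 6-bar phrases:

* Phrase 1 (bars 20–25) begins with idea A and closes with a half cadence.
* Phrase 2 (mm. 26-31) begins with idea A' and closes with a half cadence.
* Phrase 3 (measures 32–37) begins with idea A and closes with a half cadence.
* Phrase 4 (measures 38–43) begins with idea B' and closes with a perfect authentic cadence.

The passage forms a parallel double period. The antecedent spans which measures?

measures 20–31

In a double period the four phrases pair into a large antecedent (phrases 1–2, ending half cadence) and a large consequent (phrases 3–4, ending perfect authentic cadence). The antecedent spans mm. 20–31.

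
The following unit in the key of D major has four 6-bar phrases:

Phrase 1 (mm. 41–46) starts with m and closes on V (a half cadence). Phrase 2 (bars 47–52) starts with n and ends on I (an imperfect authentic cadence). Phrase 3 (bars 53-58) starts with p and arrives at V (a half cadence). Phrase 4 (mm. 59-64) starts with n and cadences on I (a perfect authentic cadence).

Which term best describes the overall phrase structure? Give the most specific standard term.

Four phrases in two halves: the first half (mm. 41–52) ends with an imperfect authentic cadence, the second (mm. 53–64) with a perfect authentic cadence — a large antecedent–consequent pair, i.e. a double period.
Phrase 3 begins with different material from phrase 1, making it contrasting.

contrasting double period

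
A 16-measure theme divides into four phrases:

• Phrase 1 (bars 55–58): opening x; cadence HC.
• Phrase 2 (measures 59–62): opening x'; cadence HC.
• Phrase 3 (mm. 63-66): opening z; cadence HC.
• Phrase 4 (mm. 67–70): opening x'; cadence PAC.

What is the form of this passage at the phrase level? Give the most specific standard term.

Four phrases in two halves: the first half (bars 55–62) ends with a half cadence, the second (bars 63-70) with a perfect authentic cadence — a large antecedent–consequent pair, i.e. a double period.
Phrase 3 begins with different material from phrase 1, making it contrasting.

contrasting double period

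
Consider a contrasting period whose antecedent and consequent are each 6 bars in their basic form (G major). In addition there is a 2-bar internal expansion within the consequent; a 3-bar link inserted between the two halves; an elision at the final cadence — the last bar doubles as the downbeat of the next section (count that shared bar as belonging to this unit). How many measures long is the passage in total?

Basic contrasting period: 6 + 6 = 12 bars.
12 (basic form) + 2 (internal expansion) + 3 (link) = 17.
The elision shares a bar with the next section but does not change this unit's count.

17 measures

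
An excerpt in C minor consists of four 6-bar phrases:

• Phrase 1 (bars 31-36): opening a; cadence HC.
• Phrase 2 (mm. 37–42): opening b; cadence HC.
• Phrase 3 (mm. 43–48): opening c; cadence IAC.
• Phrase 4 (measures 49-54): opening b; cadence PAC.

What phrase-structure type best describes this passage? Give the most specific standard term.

Four phrases in two halves: the first half (bars 31–42) ends with a half cadence, the second (mm. 43–54) with a perfect authentic cadence — a large antecedent–consequent pair, i.e. a double period.
Phrase 3 begins with different material from phrase 1, making it contrasting.

contrasting double period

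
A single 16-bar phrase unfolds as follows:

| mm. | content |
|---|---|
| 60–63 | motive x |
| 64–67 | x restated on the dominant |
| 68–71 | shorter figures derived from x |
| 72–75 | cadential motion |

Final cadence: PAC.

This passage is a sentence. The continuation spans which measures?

After the presentation (measures 60-67), the continuation covers the fragmentation through the cadence: mm. 68–75.

measures 68–75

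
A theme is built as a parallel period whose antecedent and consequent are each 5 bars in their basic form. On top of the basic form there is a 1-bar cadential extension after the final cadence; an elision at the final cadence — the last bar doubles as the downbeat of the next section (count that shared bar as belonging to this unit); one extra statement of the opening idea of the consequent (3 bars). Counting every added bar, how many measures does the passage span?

14 measures

Basic parallel period: 5 + 5 = 10 bars.
10 (basic form) + 1 (cadential extension) + 3 (extra statement) = 14.
The elision shares a bar with the next section but does not change this unit's count.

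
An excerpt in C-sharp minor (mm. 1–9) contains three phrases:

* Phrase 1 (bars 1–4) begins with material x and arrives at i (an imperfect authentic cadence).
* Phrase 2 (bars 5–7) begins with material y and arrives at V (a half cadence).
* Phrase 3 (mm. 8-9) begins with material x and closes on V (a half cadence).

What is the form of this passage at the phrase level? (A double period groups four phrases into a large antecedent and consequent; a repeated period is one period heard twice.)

The final phrase closes with a half cadence, which is not stronger than the preceding half cadence; the 3 phrases lack an overall antecedent–consequent design and so form a phrase group.

phrase group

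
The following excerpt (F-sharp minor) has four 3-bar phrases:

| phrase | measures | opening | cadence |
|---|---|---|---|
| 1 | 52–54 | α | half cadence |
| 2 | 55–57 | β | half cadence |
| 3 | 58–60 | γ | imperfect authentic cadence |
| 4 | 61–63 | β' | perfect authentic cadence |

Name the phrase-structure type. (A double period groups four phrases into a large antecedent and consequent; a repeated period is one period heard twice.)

Four phrases in two halves: the first half (measures 52–57) ends with a half cadence, the second (mm. 58–63) with a perfect authentic cadence — a large antecedent–consequent pair, i.e. a double period.
Phrase 3 begins with different material from phrase 1, making it contrasting.

contrasting double period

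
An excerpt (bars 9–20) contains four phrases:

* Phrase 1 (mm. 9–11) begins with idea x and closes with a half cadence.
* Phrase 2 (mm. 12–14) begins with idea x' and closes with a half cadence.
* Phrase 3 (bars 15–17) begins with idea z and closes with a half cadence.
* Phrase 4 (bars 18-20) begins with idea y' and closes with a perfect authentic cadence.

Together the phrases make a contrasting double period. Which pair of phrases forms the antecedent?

phrases 1 and 2

In a double period the first pair of phrases (ending half cadence) is the large antecedent and the second pair (ending perfect authentic cadence) is the large consequent; the antecedent is phrases 1 and 2.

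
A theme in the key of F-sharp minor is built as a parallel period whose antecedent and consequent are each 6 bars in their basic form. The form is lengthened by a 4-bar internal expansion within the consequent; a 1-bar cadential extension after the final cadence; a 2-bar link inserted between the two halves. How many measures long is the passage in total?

Basic parallel period: 6 + 6 = 12 bars.
12 (basic form) + 4 (internal expansion) + 1 (cadential extension) + 2 (link) = 19.

19 measures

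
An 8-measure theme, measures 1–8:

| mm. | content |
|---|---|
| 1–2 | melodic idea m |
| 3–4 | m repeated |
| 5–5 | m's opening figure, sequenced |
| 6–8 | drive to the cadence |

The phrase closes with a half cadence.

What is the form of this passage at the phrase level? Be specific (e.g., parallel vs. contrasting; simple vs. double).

Basic idea (mm. 1–2) + its repetition (bars 3-4) form the presentation; fragmentation and cadence (measures 5-8) form the continuation — the 8-bar whole is a sentence.

sentence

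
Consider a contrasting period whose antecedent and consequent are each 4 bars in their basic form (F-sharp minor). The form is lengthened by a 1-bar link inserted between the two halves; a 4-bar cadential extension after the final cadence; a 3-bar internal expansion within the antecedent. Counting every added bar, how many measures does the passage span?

16 measures

Basic contrasting period: 4 + 4 = 8 bars.
8 (basic form) + 1 (link) + 4 (cadential extension) + 3 (internal expansion) = 16.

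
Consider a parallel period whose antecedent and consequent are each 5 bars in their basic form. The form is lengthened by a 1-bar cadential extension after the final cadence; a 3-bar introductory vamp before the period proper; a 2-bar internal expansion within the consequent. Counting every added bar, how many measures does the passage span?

Basic parallel period: 5 + 5 = 10 bars.
10 (basic form) + 1 (cadential extension) + 3 (introduction) + 2 (internal expansion) = 16.

16 measures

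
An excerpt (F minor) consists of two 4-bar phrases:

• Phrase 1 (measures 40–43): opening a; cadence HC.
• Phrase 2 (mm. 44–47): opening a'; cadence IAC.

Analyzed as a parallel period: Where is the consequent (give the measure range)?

measures 44–47

The antecedent is the phrase ending with the weaker cadence (half cadence, phrase 1) and the consequent the one ending more conclusively (imperfect authentic cadence, phrase 2); the consequent is bars 44–47.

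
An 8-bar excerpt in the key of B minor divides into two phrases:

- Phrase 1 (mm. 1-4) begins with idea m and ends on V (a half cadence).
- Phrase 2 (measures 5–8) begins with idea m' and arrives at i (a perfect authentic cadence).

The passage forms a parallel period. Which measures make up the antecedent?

measures 1–4

The antecedent is the phrase ending with the weaker cadence (half cadence, phrase 1) and the consequent the one ending more conclusively (perfect authentic cadence, phrase 2); the antecedent is mm. 1–4.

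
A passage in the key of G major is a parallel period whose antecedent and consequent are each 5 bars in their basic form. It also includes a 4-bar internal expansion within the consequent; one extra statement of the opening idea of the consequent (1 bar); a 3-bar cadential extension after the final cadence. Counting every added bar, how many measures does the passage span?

18 measures

Basic parallel period: 5 + 5 = 10 bars.
10 (basic form) + 4 (internal expansion) + 1 (extra statement) + 3 (cadential extension) = 18.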